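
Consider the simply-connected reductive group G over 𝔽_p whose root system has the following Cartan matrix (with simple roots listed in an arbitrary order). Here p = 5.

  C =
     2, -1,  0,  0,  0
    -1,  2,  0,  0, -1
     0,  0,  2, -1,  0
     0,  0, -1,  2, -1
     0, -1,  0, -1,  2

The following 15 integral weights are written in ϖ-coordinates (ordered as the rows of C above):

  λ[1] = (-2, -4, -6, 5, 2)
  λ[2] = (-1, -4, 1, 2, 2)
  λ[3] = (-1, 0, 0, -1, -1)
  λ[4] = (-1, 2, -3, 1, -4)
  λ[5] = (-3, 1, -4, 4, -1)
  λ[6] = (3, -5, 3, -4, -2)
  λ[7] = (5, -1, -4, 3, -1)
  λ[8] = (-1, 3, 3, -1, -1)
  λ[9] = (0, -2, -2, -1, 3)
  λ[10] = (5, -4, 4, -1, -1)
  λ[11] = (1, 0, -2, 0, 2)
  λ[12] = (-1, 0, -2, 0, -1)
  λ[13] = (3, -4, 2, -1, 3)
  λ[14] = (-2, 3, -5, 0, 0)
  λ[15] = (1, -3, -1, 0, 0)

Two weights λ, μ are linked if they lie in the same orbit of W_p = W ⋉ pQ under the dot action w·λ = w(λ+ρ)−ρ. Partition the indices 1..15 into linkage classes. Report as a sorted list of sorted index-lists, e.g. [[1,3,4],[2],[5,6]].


Cartan matrix: type A_5 (|W|=720); un-permuting the 5 rows.

Folding the 15 weights λ_j+ρ into Ā_5 (reps in the given 5-coord order):

  [1] (0, 1, 1, 0, 0)
  [2] (0, 0, 1, 2, 0)
  [3] (0, 1, 1, 0, 0)
  [4] (0, 0, 1, 2, 0)
  [5] (0, 0, 1, 2, 0)
  [6] (0, 1, 1, 0, 0)
  [7] (0, 1, 1, 0, 0)
  [8] (3, 1, 1, 0, 0)
  [9] (0, 1, 0, 1, 2)
  [10] (0, 0, 1, 2, 0)
  [11] (0, 1, 0, 1, 2)
  [12] (0, 1, 1, 0, 0)
  [13] (2, 1, 0, 0, 1)
  [14] (0, 1, 0, 1, 2)
  [15] (0, 1, 0, 0, 1)

These 15 weights hit 6 W_5-dot-orbits; sizes (5, 4, 1, 3, 1, 1):

[[1, 3, 6, 7, 12], [2, 4, 5, 10], [8], [9, 11, 14], [13], [15]]


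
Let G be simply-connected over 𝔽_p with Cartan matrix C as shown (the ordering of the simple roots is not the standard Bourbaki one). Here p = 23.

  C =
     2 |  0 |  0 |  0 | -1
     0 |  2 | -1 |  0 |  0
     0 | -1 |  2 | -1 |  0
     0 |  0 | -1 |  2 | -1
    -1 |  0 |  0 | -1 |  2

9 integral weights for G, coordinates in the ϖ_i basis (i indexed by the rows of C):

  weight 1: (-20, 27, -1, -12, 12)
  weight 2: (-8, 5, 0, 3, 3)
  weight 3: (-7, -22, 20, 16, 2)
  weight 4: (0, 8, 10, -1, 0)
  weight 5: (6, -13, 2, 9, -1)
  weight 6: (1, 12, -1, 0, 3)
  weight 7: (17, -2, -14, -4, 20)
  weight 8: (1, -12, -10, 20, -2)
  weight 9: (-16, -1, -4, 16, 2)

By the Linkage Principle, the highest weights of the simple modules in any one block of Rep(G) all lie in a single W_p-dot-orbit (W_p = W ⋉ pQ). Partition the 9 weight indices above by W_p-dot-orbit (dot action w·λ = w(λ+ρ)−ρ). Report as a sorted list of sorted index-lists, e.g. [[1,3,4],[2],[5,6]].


C ↔ A_5 under row/col permutation; |W(A_5)| = 720.

W_23-reps of the 9 weights in Ā_23 (same 5-coord order as C):

  λ_1 → (0, 4, 6, 6, 5)
  λ_2 → (4, 6, 1, 1, 3)
  λ_3 → (3, 3, 0, 2, 12)
  λ_4 → (1, 9, 11, 0, 1)
  λ_5 → (7, 3, 9, 1, 0)
  λ_6 → (2, 13, 0, 1, 4)
  λ_7 → (2, 13, 0, 1, 4)
  λ_8 → (1, 9, 11, 0, 1)
  λ_9 → (3, 3, 0, 2, 12)

These 9 weights hit 6 W_23-dot-orbits; sizes (1, 1, 2, 2, 1, 2):

[[1], [2], [3, 9], [4, 8], [5], [6, 7]]


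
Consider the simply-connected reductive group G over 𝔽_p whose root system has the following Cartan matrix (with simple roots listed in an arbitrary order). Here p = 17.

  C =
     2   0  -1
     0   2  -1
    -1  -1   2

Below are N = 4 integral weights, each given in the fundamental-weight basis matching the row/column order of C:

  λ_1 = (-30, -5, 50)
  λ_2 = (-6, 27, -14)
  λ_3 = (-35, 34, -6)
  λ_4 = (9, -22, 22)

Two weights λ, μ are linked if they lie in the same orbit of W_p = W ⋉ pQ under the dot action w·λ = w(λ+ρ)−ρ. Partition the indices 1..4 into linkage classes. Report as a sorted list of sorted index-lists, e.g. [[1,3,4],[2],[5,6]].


Root system A_3: the 3×3 matrix C matches after relabeling.

W_17-reps of the 4 weights in Ā_17 (same 3-coord order as C):

  [1] (1, 0, 4);  [2] (2, 1, 4);  [3] (1, 0, 4);  [4] (2, 1, 4)

2 distinct reps among the 4 weights ⇒ 2 W_17-linkage classes:

[[1, 3], [2, 4]]


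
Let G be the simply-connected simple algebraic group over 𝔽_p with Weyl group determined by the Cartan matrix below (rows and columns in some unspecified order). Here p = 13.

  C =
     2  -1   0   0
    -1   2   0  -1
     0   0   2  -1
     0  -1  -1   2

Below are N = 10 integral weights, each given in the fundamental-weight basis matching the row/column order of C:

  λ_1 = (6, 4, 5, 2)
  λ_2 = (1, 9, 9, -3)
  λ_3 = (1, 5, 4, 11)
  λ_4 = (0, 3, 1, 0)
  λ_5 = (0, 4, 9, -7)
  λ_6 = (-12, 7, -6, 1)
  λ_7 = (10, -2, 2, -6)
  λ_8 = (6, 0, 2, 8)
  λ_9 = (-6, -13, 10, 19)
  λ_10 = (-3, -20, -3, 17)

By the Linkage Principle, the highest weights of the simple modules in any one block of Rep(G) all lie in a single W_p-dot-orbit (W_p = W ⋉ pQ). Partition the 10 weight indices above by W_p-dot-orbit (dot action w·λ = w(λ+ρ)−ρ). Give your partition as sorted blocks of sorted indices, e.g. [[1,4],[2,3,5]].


A_4 Cartan matrix, 4 simple roots permuted; ρ=(1,1,1,1).

Alcove-folded reps (p=13, 10 weights, presented ϖ-order):

  1: (1, 4, 2, 1)
  2: (5, 3, 1, 2)
  3: (1, 4, 2, 1)
  4: (1, 4, 2, 1)
  5: (0, 1, 4, 5)
  6: (5, 3, 1, 2)
  7: (5, 3, 1, 2)
  8: (0, 1, 4, 5)
  9: (1, 4, 2, 1)
  10: (5, 3, 1, 2)

The 10 indices split into 3 linkage classes (same alcove rep ⇔ same W_13-dot-orbit):

[[1, 3, 4, 9], [2, 6, 7, 10], [5, 8]]


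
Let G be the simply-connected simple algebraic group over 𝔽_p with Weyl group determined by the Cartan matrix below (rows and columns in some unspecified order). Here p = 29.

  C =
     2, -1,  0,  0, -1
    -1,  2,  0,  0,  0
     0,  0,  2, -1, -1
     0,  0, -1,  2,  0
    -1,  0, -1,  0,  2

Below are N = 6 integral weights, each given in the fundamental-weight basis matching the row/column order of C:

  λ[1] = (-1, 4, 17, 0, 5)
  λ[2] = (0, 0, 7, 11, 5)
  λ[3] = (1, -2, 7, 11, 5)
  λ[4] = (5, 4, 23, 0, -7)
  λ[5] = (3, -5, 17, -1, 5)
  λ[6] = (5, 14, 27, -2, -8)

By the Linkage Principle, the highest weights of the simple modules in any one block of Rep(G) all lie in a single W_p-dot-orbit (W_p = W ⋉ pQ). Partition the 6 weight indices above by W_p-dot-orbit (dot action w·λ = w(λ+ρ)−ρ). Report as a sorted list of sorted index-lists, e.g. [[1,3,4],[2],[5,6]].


C ↔ A_5 under row/col permutation; |W(A_5)| = 720.

Folding the 6 weights λ_j+ρ into Ā_29 (reps in the given 5-coord order):

  λ_1 → (0, 4, 18, 0, 6) · λ_2 → (1, 1, 8, 12, 6) · λ_3 → (1, 1, 8, 12, 6) · λ_4 → (0, 4, 18, 0, 6) · λ_5 → (0, 4, 18, 0, 6) · λ_6 → (1, 1, 8, 12, 6)

2 distinct reps among the 6 weights ⇒ 2 W_29-linkage classes:

[[1, 4, 5], [2, 3, 6]]


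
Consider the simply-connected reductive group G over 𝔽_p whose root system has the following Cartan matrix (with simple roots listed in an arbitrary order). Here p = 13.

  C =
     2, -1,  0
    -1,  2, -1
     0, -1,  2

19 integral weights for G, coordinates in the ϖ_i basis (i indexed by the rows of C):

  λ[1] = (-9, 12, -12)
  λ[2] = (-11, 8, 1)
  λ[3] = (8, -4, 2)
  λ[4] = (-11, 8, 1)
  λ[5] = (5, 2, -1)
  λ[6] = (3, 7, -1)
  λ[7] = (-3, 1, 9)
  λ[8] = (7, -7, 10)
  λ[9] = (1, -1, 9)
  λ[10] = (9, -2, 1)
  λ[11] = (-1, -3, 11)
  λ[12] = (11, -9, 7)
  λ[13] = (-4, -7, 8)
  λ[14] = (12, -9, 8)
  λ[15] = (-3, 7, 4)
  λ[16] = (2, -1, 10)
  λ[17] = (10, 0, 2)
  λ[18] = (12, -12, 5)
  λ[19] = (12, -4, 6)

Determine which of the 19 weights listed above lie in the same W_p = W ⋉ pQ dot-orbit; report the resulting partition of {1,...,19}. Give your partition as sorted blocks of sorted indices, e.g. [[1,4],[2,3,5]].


Root system A_3: the 3×3 matrix C matches after relabeling.

Ā_13 reps of the 19 weights (A_3, coords as presented):

    [1] (2, 6, 5)
    [2] (9, 1, 1)
    [3] (6, 3, 0)
    [4] (9, 1, 1)
    [5] (6, 3, 0)
    [6] (4, 8, 0)
    [7] (2, 0, 10)
    [8] (2, 6, 5)
    [9] (2, 0, 10)
    [10] (9, 1, 1)
    [11] (2, 0, 10)
    [12] (4, 8, 0)
    [13] (6, 3, 0)
    [14] (4, 8, 0)
    [15] (2, 6, 5)
    [16] (2, 0, 10)
    [17] (9, 1, 1)
    [18] (2, 6, 5)
    [19] (6, 3, 0)

5 distinct reps among the 19 weights ⇒ 5 W_13-linkage classes:

[[1, 8, 15, 18], [2, 4, 10, 17], [3, 5, 13, 19], [6, 12, 14], [7, 9, 11, 16]]


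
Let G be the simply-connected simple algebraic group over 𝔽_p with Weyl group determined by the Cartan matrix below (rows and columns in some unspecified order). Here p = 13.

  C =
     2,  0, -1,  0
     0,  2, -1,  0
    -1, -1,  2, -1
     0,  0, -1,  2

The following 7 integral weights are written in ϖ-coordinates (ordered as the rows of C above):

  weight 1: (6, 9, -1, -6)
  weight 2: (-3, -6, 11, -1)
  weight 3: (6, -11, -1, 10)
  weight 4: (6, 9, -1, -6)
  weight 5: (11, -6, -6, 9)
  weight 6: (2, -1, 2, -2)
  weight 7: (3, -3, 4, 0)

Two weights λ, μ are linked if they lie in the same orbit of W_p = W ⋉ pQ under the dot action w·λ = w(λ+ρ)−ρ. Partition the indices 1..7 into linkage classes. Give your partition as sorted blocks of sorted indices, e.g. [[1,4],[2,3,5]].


Root system D_4: the 4×4 matrix C matches after relabeling.

W_13-reps of the 7 weights in Ā_13 (same 4-coord order as C):

  [1] (2, 5, 1, 0);  [2] (2, 5, 1, 0);  [3] (3, 0, 2, 1);  [4] (2, 5, 1, 0);  [5] (2, 5, 1, 0);  [6] (3, 0, 2, 1);  [7] (4, 2, 3, 1)

Linkage partition of the 7 weights (3 classes, p=13):

[[1, 2, 4, 5], [3, 6], [7]]


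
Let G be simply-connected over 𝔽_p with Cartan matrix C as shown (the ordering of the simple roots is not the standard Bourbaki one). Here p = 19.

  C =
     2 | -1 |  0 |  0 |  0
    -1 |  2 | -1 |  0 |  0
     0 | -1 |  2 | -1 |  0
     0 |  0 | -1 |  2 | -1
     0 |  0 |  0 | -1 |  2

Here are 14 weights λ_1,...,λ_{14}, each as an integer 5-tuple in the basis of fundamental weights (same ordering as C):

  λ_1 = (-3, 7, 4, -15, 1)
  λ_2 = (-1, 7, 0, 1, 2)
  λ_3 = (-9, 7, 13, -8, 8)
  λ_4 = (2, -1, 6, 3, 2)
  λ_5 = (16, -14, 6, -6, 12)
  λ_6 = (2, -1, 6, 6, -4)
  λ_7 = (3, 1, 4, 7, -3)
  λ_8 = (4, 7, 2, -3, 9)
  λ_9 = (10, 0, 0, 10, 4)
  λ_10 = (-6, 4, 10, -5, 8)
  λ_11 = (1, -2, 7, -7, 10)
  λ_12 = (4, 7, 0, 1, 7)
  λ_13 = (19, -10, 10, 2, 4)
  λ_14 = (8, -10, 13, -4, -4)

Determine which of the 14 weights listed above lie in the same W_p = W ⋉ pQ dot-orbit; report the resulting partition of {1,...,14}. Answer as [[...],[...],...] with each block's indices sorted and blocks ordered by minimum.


C ↔ A_5 under row/col permutation; |W(A_5)| = 720.

Alcove-folded reps (p=19, 14 weights, presented ϖ-order):

  [1] (1, 1, 1, 6, 5);  [2] (0, 8, 1, 2, 3);  [3] (3, 0, 7, 4, 3);  [4] (3, 0, 7, 4, 3);  [5] (4, 2, 5, 6, 2);  [6] (3, 0, 7, 4, 3);  [7] (4, 2, 5, 6, 2);  [8] (0, 8, 1, 2, 3);  [9] (1, 1, 1, 6, 5);  [10] (3, 0, 7, 4, 3);  [11] (1, 1, 1, 6, 5);  [12] (0, 8, 1, 2, 3);  [13] (0, 8, 1, 2, 3);  [14] (0, 8, 1, 2, 3)

Partition of {1..14} into 4 W_19-dot-orbits:

[[1, 9, 11], [2, 8, 12, 13, 14], [3, 4, 6, 10], [5, 7]]


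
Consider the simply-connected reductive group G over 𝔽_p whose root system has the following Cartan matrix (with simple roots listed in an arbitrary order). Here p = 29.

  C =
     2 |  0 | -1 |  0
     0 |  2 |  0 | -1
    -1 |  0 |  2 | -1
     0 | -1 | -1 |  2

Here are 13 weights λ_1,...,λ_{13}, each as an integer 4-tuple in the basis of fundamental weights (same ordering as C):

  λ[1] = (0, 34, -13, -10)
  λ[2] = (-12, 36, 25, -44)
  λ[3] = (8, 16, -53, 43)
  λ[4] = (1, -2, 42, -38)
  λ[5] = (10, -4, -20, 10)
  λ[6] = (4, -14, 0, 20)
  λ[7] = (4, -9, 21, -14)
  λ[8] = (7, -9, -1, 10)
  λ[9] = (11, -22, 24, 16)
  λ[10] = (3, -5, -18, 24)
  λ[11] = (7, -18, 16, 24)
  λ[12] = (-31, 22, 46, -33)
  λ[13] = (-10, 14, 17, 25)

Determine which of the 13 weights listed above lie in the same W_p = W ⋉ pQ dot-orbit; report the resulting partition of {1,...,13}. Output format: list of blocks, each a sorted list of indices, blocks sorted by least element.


Root system A_4: the 4×4 matrix C matches after relabeling.

λ_j+ρ reflected into Ā_29 (⟨·,θ^∨⟩≤29); 4-tuples as given:

  λ_1 → (3, 8, 11, 1)
  λ_2 → (3, 8, 11, 1)
  λ_3 → (3, 8, 11, 1)
  λ_4 → (5, 13, 1, 8)
  λ_5 → (8, 8, 0, 3)
  λ_6 → (5, 13, 1, 8)
  λ_7 → (5, 13, 1, 8)
  λ_8 → (8, 8, 0, 3)
  λ_9 → (13, 4, 4, 4)
  λ_10 → (13, 4, 4, 4)
  λ_11 → (13, 4, 4, 4)
  λ_12 → (3, 8, 11, 1)
  λ_13 → (3, 8, 11, 1)

Partition of {1..13} into 4 W_29-dot-orbits:

[[1, 2, 3, 12, 13], [4, 6, 7], [5, 8], [9, 10, 11]]


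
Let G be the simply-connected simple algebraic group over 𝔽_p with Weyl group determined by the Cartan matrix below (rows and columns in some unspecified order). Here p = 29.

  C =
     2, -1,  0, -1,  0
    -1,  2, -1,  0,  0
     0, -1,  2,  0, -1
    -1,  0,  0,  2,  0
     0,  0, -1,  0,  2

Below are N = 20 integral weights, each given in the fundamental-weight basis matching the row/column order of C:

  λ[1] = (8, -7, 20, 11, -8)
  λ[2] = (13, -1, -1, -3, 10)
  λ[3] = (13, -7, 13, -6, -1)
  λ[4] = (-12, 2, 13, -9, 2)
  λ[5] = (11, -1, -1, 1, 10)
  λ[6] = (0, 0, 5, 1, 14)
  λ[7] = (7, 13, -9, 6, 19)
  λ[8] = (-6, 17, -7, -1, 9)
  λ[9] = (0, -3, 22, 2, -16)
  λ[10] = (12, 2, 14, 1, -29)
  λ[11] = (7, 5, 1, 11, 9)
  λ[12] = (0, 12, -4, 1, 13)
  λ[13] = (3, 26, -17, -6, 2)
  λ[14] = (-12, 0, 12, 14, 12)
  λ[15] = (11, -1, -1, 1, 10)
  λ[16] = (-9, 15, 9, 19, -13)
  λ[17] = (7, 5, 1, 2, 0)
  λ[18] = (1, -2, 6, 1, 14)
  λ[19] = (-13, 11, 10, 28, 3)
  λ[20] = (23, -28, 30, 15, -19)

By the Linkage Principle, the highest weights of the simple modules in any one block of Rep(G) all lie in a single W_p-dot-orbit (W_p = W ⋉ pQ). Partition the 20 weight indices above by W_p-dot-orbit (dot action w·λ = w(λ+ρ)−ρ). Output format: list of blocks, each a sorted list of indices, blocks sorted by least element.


A_5 Cartan matrix, 5 simple roots permuted; ρ=(1,1,1,1,1).

Each λ_j+ρ reduced to Ā_29; 5-tuples below use C's row order:

  [1] (3, 6, 8, 5, 0) · [2] (12, 0, 0, 2, 11) · [3] (3, 6, 8, 5, 0) · [4] (8, 6, 2, 3, 1) · [5] (12, 0, 0, 2, 11) · [6] (1, 1, 6, 2, 15) · [7] (3, 6, 8, 5, 0) · [8] (0, 7, 6, 5, 4) · [9] (1, 1, 6, 2, 15) · [10] (1, 10, 3, 2, 11) · [11] (8, 6, 2, 3, 1) · [12] (1, 10, 3, 2, 11) · [13] (1, 10, 3, 2, 11) · [14] (1, 10, 3, 2, 11) · [15] (12, 0, 0, 2, 11) · [16] (8, 6, 2, 3, 1) · [17] (8, 6, 2, 3, 1) · [18] (1, 1, 6, 2, 15) · [19] (12, 0, 0, 2, 11) · [20] (1, 10, 3, 2, 11)

The 20 indices split into 6 linkage classes (same alcove rep ⇔ same W_29-dot-orbit):

[[1, 3, 7], [2, 5, 15, 19], [4, 11, 16, 17], [6, 9, 18], [8], [10, 12, 13, 14, 20]]


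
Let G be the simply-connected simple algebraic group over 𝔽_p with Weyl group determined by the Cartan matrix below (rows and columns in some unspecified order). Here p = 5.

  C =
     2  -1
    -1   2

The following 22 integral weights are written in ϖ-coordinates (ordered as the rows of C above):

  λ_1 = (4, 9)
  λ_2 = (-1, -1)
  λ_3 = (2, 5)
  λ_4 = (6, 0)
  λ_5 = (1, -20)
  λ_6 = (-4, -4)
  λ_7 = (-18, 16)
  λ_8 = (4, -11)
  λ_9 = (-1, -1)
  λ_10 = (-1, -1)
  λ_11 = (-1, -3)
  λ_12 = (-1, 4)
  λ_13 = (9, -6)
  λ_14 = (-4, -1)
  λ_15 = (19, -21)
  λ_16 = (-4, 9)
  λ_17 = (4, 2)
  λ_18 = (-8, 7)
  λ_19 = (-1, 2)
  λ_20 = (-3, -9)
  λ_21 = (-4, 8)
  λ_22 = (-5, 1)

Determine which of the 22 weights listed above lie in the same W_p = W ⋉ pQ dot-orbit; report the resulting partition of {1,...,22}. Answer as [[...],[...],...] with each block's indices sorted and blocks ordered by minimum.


Cartan matrix: type A_2 (|W|=6); un-permuting the 2 rows.

Folding the 22 weights λ_j+ρ into Ā_5 (reps in the given 2-coord order):

  λ_1+ρ ↦ (0, 5)
  λ_2+ρ ↦ (0, 0)
  λ_3+ρ ↦ (1, 1)
  λ_4+ρ ↦ (2, 2)
  λ_5+ρ ↦ (2, 2)
  λ_6+ρ ↦ (2, 2)
  λ_7+ρ ↦ (2, 0)
  λ_8+ρ ↦ (0, 0)
  λ_9+ρ ↦ (0, 0)
  λ_10+ρ ↦ (0, 0)
  λ_11+ρ ↦ (2, 0)
  λ_12+ρ ↦ (0, 5)
  λ_13+ρ ↦ (0, 0)
  λ_14+ρ ↦ (0, 3)
  λ_15+ρ ↦ (0, 5)
  λ_16+ρ ↦ (2, 0)
  λ_17+ρ ↦ (2, 0)
  λ_18+ρ ↦ (2, 2)
  λ_19+ρ ↦ (0, 3)
  λ_20+ρ ↦ (0, 3)
  λ_21+ρ ↦ (1, 1)
  λ_22+ρ ↦ (2, 2)

Linkage partition of the 22 weights (6 classes, p=5):

[[1, 12, 15], [2, 8, 9, 10, 13], [3, 21], [4, 5, 6, 18, 22], [7, 11, 16, 17], [14, 19, 20]]


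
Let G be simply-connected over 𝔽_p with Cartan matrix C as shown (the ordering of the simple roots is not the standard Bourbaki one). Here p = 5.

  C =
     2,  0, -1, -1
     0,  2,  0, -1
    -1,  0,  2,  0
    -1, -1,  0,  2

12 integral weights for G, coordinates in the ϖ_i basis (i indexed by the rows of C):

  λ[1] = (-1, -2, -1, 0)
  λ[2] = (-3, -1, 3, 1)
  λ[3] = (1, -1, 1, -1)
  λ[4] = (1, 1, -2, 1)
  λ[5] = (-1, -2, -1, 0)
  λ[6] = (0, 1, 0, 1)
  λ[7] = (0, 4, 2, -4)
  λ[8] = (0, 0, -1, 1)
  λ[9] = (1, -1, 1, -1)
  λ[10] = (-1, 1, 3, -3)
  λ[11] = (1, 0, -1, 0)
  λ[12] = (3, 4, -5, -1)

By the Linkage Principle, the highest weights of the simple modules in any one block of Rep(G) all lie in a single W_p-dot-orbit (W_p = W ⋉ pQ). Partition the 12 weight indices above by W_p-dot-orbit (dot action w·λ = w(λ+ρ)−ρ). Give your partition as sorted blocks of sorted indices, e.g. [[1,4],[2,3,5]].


Cartan matrix: type A_4 (|W|=120); un-permuting the 4 rows.

Ā_5 reps of the 12 weights (A_4, coords as presented):

  λ_1 → (0, 1, 0, 0)
  λ_2 → (2, 0, 2, 0)
  λ_3 → (2, 0, 2, 0)
  λ_4 → (1, 1, 0, 2)
  λ_5 → (0, 1, 0, 0)
  λ_6 → (1, 1, 0, 2)
  λ_7 → (2, 1, 0, 1)
  λ_8 → (1, 1, 0, 2)
  λ_9 → (2, 0, 2, 0)
  λ_10 → (2, 0, 2, 0)
  λ_11 → (2, 1, 0, 1)
  λ_12 → (0, 1, 0, 0)

These 12 weights hit 4 W_5-dot-orbits; sizes (3, 4, 3, 2):

[[1, 5, 12], [2, 3, 9, 10], [4, 6, 8], [7, 11]]


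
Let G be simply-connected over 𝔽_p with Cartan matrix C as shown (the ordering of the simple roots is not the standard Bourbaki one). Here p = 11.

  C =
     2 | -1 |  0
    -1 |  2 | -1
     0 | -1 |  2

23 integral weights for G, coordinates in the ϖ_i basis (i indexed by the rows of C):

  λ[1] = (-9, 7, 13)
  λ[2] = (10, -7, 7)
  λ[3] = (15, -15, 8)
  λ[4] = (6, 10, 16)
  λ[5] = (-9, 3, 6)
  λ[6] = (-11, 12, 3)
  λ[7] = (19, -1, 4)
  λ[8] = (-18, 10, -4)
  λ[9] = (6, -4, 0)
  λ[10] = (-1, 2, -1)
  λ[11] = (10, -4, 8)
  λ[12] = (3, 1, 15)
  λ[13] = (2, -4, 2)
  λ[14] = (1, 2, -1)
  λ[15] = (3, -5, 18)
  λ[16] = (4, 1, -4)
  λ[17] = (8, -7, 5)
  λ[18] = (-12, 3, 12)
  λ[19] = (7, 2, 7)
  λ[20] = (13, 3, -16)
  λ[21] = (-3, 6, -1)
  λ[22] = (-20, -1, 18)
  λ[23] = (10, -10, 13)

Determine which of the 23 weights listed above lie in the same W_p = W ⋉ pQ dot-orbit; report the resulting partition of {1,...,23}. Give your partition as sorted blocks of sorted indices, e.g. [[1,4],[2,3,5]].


Root system A_3: the 3×3 matrix C matches after relabeling.

Alcove-folded reps (p=11, 23 weights, presented ϖ-order):

  λ_1+ρ ↦ (0, 3, 0) · λ_2+ρ ↦ (3, 6, 0) · λ_3+ρ ↦ (3, 6, 0) · λ_4+ρ ↦ (2, 5, 0) · λ_5+ρ ↦ (4, 4, 3) · λ_6+ρ ↦ (4, 1, 2) · λ_7+ρ ↦ (3, 6, 0) · λ_8+ρ ↦ (2, 3, 0) · λ_9+ρ ↦ (4, 1, 2) · λ_10+ρ ↦ (0, 3, 0) · λ_11+ρ ↦ (2, 3, 0) · λ_12+ρ ↦ (2, 5, 0) · λ_13+ρ ↦ (0, 3, 0) · λ_14+ρ ↦ (2, 3, 0) · λ_15+ρ ↦ (4, 4, 3) · λ_16+ρ ↦ (4, 1, 2) · λ_17+ρ ↦ (3, 6, 0) · λ_18+ρ ↦ (2, 5, 0) · λ_19+ρ ↦ (0, 3, 0) · λ_20+ρ ↦ (4, 4, 3) · λ_21+ρ ↦ (2, 5, 0) · λ_22+ρ ↦ (0, 3, 0) · λ_23+ρ ↦ (3, 6, 0)

6 distinct reps among the 23 weights ⇒ 6 W_11-linkage classes:

[[1, 10, 13, 19, 22], [2, 3, 7, 17, 23], [4, 12, 18, 21], [5, 15, 20], [6, 9, 16], [8, 11, 14]]


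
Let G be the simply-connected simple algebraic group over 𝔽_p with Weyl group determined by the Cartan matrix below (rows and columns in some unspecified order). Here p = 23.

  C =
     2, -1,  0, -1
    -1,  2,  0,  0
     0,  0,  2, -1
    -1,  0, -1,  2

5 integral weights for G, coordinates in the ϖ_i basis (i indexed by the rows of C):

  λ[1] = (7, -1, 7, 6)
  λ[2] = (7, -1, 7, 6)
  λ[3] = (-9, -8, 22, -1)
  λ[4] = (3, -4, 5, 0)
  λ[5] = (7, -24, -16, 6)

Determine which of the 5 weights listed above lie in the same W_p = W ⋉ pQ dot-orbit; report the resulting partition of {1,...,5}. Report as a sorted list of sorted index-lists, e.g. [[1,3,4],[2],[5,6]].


C ↔ A_4 under row/col permutation; |W(A_4)| = 120.

Each λ_j+ρ reduced to Ā_23; 4-tuples below use C's row order:

  [1] (8, 0, 8, 7) · [2] (8, 0, 8, 7) · [3] (8, 0, 8, 7) · [4] (1, 3, 6, 1) · [5] (8, 0, 8, 7)

The 5 indices split into 2 linkage classes (same alcove rep ⇔ same W_23-dot-orbit):

[[1, 2, 3, 5], [4]]


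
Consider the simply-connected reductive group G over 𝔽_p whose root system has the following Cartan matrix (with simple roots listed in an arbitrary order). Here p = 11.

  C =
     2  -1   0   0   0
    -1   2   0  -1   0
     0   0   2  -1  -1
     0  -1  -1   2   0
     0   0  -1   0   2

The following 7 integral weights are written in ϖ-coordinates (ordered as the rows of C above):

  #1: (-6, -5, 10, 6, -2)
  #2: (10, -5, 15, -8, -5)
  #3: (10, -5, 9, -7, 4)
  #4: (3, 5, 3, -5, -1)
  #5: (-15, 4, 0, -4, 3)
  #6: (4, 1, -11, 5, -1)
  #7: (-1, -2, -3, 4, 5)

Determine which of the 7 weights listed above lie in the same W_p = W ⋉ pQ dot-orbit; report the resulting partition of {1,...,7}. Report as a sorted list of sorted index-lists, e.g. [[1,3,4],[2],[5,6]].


A_5 Cartan matrix, 5 simple roots permuted; ρ=(1,1,1,1,1).

W_11-reps of the 7 weights in Ā_11 (same 5-coord order as C):

  λ_1 → (1, 0, 2, 2, 4);  λ_2 → (4, 2, 0, 4, 0);  λ_3 → (4, 2, 0, 4, 0);  λ_4 → (4, 2, 0, 4, 0);  λ_5 → (1, 0, 2, 2, 4);  λ_6 → (1, 0, 2, 2, 4);  λ_7 → (1, 0, 2, 2, 4)

The 7 indices split into 2 linkage classes (same alcove rep ⇔ same W_11-dot-orbit):

[[1, 5, 6, 7], [2, 3, 4]]


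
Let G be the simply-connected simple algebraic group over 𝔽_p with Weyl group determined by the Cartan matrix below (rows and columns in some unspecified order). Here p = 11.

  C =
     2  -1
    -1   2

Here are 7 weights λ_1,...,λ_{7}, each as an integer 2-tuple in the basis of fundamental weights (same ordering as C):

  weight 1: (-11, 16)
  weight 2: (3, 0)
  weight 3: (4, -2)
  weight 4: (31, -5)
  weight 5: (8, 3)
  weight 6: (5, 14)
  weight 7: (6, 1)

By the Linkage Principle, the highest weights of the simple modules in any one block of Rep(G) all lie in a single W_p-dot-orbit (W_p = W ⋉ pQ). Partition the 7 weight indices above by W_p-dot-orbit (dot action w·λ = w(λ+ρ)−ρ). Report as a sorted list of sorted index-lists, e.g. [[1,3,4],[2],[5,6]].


Cartan matrix: type A_2 (|W|=6); un-permuting the 2 rows.

Ā_11 reps of the 7 weights (A_2, coords as presented):

  [1] (4, 1)
  [2] (4, 1)
  [3] (4, 1)
  [4] (4, 1)
  [5] (7, 2)
  [6] (4, 1)
  [7] (7, 2)

Linkage partition of the 7 weights (2 classes, p=11):

[[1, 2, 3, 4, 6], [5, 7]]


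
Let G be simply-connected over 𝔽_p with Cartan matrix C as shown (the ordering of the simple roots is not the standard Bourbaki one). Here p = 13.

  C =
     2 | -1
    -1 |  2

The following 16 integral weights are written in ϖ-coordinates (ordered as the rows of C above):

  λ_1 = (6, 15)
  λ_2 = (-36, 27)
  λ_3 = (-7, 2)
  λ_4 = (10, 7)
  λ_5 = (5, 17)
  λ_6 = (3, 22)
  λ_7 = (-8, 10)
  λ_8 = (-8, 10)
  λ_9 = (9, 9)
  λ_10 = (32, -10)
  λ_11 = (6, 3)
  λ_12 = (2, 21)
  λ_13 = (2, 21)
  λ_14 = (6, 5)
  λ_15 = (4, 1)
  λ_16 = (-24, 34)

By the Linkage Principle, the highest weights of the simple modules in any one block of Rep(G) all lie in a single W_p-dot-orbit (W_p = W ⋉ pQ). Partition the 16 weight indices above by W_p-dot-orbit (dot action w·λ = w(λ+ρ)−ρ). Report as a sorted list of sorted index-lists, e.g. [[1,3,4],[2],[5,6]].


Type A_2, rank 2, |W|=6; reorder rows/cols to standard.

Alcove-folded reps (p=13, 16 weights, presented ϖ-order):

  [1] (3, 3)
  [2] (7, 4)
  [3] (3, 3)
  [4] (5, 2)
  [5] (5, 2)
  [6] (9, 1)
  [7] (7, 4)
  [8] (7, 4)
  [9] (3, 3)
  [10] (7, 4)
  [11] (7, 4)
  [12] (9, 1)
  [13] (9, 1)
  [14] (7, 6)
  [15] (5, 2)
  [16] (9, 1)

Linkage partition of the 16 weights (5 classes, p=13):

[[1, 3, 9], [2, 7, 8, 10, 11], [4, 5, 15], [6, 12, 13, 16], [14]]


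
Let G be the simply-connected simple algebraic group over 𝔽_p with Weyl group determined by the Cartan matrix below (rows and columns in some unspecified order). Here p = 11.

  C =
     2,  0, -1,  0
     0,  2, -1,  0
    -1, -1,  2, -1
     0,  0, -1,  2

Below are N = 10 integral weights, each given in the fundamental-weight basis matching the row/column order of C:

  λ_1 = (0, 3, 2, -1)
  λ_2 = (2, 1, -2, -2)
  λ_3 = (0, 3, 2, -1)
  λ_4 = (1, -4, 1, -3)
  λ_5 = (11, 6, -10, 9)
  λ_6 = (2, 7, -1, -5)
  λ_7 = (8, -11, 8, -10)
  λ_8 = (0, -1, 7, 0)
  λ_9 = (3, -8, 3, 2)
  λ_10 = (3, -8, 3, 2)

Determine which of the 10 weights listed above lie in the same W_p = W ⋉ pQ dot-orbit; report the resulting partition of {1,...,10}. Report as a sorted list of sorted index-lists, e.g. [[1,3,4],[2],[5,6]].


Cartan matrix: type D_4 (|W|=192); un-permuting the 4 rows.

Alcove-folded reps (p=11, 10 weights, presented ϖ-order):

  1: (1, 4, 3, 0)
  2: (1, 0, 1, 1)
  3: (1, 4, 3, 0)
  4: (1, 0, 1, 1)
  5: (1, 0, 1, 1)
  6: (1, 4, 3, 0)
  7: (1, 0, 1, 1)
  8: (1, 0, 1, 1)
  9: (1, 4, 3, 0)
  10: (1, 4, 3, 0)

These 10 weights hit 2 W_11-dot-orbits; sizes (5, 5):

[[1, 3, 6, 9, 10], [2, 4, 5, 7, 8]]


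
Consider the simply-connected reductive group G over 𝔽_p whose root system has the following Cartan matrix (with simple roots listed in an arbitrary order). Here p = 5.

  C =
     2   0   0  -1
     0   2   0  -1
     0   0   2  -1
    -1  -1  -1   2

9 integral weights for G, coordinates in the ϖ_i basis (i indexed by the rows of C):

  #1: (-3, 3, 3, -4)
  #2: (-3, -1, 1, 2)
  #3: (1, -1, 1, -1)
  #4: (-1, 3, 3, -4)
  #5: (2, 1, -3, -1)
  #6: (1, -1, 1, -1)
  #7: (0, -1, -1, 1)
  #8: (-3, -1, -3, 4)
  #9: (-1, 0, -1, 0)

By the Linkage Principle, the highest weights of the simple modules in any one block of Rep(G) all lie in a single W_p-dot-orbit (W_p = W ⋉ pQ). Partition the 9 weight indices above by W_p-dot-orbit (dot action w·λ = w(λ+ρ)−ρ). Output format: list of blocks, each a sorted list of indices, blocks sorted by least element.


Type D_4, rank 4, |W|=192; reorder rows/cols to standard.

Alcove-folded reps (p=5, 9 weights, presented ϖ-order):

  λ_1 → (3, 1, 1, 0) · λ_2 → (2, 0, 2, 0) · λ_3 → (2, 0, 2, 0) · λ_4 → (3, 1, 1, 0) · λ_5 → (1, 0, 0, 2) · λ_6 → (2, 0, 2, 0) · λ_7 → (1, 0, 0, 2) · λ_8 → (2, 0, 2, 0) · λ_9 → (0, 1, 0, 1)

Partition of {1..9} into 4 W_5-dot-orbits:

[[1, 4], [2, 3, 6, 8], [5, 7], [9]]


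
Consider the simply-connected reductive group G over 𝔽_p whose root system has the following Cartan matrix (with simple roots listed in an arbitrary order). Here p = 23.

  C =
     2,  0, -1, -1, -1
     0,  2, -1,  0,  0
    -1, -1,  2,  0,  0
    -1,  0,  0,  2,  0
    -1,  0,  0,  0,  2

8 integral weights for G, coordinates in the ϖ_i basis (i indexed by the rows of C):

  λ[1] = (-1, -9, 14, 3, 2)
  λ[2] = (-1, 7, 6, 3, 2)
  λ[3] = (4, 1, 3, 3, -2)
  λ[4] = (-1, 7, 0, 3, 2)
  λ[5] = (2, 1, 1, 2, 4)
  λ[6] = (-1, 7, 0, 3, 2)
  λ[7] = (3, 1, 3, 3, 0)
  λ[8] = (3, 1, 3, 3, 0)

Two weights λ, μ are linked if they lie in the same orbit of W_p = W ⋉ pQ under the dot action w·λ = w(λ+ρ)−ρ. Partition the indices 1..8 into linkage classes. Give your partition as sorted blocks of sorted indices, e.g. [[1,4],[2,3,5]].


D_5 Cartan matrix, 5 simple roots permuted; ρ=(1,1,1,1,1).

λ_j+ρ reflected into Ā_23 (⟨·,θ^∨⟩≤23); 5-tuples as given:

  λ_1 → (0, 8, 1, 4, 3);  λ_2 → (0, 8, 1, 4, 3);  λ_3 → (4, 2, 4, 4, 1);  λ_4 → (0, 8, 1, 4, 3);  λ_5 → (3, 2, 2, 3, 5);  λ_6 → (0, 8, 1, 4, 3);  λ_7 → (4, 2, 4, 4, 1);  λ_8 → (4, 2, 4, 4, 1)

Grouping the 8 weights by Ā_23-representative: 3 linkage classes.

[[1, 2, 4, 6], [3, 7, 8], [5]]


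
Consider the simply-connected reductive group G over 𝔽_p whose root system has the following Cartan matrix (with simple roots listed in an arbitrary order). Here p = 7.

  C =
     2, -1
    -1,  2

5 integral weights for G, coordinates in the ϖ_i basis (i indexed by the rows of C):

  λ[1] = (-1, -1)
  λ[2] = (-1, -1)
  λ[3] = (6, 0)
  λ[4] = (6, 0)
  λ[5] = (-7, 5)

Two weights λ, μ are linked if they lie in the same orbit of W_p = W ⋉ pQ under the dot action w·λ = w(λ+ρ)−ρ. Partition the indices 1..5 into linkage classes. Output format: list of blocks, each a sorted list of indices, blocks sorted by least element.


C ↔ A_2 under row/col permutation; |W(A_2)| = 6.

W_7-reps of the 5 weights in Ā_7 (same 2-coord order as C):

  1: (0, 0) · 2: (0, 0) · 3: (6, 0) · 4: (6, 0) · 5: (6, 0)

Grouping the 5 weights by Ā_7-representative: 2 linkage classes.

[[1, 2], [3, 4, 5]]


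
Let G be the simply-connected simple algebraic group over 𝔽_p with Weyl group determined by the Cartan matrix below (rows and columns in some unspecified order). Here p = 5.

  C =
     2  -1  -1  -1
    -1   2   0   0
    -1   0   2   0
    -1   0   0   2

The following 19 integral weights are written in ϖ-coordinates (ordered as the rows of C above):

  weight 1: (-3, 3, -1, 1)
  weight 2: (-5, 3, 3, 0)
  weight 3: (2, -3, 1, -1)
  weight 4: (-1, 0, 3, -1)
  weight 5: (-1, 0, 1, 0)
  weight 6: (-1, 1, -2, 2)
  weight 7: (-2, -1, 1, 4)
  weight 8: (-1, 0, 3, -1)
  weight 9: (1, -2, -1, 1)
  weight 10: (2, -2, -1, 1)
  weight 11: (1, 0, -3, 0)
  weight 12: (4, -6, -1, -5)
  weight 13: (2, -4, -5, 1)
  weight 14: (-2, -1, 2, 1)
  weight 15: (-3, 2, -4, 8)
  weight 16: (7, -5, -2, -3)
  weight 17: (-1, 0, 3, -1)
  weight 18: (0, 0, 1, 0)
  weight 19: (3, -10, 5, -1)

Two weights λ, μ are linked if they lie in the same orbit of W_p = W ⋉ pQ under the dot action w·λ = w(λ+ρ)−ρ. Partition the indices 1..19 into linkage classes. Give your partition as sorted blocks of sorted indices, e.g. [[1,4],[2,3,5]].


Cartan matrix: type D_4 (|W|=192); un-permuting the 4 rows.

Folding the 19 weights λ_j+ρ into Ā_5 (reps in the given 4-coord order):

  [1] (0, 2, 2, 0);  [2] (1, 0, 0, 3);  [3] (0, 2, 2, 0);  [4] (0, 1, 4, 0);  [5] (0, 1, 2, 1);  [6] (1, 1, 0, 2);  [7] (1, 0, 0, 3);  [8] (0, 1, 4, 0);  [9] (1, 1, 0, 2);  [10] (0, 1, 0, 2);  [11] (0, 1, 2, 1);  [12] (0, 1, 4, 0);  [13] (1, 1, 0, 2);  [14] (0, 1, 2, 1);  [15] (0, 2, 2, 0);  [16] (0, 1, 2, 1);  [17] (0, 1, 4, 0);  [18] (0, 1, 2, 1);  [19] (0, 1, 4, 0)

These 19 weights hit 6 W_5-dot-orbits; sizes (3, 2, 5, 5, 3, 1):

[[1, 3, 15], [2, 7], [4, 8, 12, 17, 19], [5, 11, 14, 16, 18], [6, 9, 13], [10]]


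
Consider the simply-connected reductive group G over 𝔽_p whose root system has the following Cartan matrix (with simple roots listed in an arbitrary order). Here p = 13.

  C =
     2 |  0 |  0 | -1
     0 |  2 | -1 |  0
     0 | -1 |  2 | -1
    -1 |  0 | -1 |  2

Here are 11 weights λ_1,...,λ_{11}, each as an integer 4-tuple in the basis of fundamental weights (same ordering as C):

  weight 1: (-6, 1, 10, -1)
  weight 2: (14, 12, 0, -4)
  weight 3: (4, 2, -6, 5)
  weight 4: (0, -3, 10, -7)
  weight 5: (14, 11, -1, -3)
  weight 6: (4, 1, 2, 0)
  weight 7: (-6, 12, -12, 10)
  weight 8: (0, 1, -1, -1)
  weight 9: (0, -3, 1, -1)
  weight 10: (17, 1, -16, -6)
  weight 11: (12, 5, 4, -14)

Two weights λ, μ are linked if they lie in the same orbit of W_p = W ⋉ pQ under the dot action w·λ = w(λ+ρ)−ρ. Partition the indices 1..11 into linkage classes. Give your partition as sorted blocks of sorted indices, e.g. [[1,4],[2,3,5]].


Dynkin diagram of C (from the 6 off-diagonal −1 entries): A_4.

Each λ_j+ρ reduced to Ā_13; 4-tuples below use C's row order:

  λ_1+ρ ↦ (0, 2, 6, 5) · λ_2+ρ ↦ (1, 2, 0, 0) · λ_3+ρ ↦ (5, 2, 3, 1) · λ_4+ρ ↦ (5, 2, 3, 1) · λ_5+ρ ↦ (1, 2, 0, 0) · λ_6+ρ ↦ (5, 2, 3, 1) · λ_7+ρ ↦ (0, 2, 6, 5) · λ_8+ρ ↦ (1, 2, 0, 0) · λ_9+ρ ↦ (1, 2, 0, 0) · λ_10+ρ ↦ (0, 2, 6, 5) · λ_11+ρ ↦ (0, 2, 6, 5)

Linkage partition of the 11 weights (3 classes, p=13):

[[1, 7, 10, 11], [2, 5, 8, 9], [3, 4, 6]]


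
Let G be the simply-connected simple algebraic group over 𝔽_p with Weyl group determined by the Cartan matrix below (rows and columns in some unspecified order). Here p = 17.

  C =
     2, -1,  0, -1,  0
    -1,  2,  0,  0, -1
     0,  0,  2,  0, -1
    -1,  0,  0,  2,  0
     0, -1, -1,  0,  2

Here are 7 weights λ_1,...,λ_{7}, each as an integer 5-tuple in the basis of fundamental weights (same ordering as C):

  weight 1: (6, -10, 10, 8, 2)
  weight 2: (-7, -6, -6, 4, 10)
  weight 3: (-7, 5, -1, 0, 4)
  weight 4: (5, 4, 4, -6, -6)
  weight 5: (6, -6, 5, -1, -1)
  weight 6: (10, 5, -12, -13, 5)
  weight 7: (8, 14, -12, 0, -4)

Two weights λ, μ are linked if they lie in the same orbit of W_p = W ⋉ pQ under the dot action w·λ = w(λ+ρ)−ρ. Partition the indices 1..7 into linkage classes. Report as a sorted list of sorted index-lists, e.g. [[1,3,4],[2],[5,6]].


Type A_5, rank 5, |W|=720; reorder rows/cols to standard.

W_17-reps of the 7 weights in Ā_17 (same 5-coord order as C):

  1: (2, 1, 1, 3, 6)
  2: (1, 0, 0, 5, 5)
  3: (1, 0, 0, 5, 5)
  4: (1, 0, 0, 5, 5)
  5: (2, 0, 1, 0, 5)
  6: (1, 0, 0, 5, 5)
  7: (2, 1, 1, 3, 6)

Grouping the 7 weights by Ā_17-representative: 3 linkage classes.

[[1, 7], [2, 3, 4, 6], [5]]


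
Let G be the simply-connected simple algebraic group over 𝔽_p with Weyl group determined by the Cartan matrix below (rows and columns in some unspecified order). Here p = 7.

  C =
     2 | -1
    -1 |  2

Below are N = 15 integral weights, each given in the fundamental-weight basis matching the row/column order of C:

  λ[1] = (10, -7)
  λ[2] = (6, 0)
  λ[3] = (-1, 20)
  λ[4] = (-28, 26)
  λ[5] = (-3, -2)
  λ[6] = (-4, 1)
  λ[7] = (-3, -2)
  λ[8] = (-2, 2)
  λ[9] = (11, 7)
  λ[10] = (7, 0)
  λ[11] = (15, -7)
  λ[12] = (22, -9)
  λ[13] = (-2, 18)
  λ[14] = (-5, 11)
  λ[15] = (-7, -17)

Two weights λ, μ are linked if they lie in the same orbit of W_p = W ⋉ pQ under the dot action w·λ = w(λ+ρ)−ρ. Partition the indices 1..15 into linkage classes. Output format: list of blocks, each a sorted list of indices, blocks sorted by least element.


Type A_2, rank 2, |W|=6; reorder rows/cols to standard.

Ā_7 reps of the 15 weights (A_2, coords as presented):

  λ_1 → (1, 2)
  λ_2 → (6, 0)
  λ_3 → (0, 0)
  λ_4 → (6, 0)
  λ_5 → (1, 2)
  λ_6 → (2, 1)
  λ_7 → (1, 2)
  λ_8 → (1, 2)
  λ_9 → (5, 1)
  λ_10 → (5, 1)
  λ_11 → (2, 1)
  λ_12 → (5, 1)
  λ_13 → (2, 1)
  λ_14 → (1, 2)
  λ_15 → (5, 1)

Grouping the 15 weights by Ā_7-representative: 5 linkage classes.

[[1, 5, 7, 8, 14], [2, 4], [3], [6, 11, 13], [9, 10, 12, 15]]


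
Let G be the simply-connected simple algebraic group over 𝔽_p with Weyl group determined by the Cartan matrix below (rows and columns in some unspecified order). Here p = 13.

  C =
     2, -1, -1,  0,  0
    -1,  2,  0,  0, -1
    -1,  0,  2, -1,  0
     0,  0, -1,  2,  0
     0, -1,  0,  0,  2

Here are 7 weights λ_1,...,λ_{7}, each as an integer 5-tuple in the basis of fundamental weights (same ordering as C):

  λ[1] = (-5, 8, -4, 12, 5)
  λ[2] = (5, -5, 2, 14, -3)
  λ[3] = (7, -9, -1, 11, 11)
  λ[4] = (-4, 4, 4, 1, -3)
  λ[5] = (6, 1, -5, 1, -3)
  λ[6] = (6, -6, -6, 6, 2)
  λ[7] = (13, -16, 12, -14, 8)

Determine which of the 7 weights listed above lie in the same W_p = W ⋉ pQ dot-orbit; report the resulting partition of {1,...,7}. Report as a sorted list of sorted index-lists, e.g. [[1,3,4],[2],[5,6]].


Root system A_5: the 5×5 matrix C matches after relabeling.

λ_j+ρ reflected into Ā_13 (⟨·,θ^∨⟩≤13); 5-tuples as given:

  λ_1 → (3, 0, 2, 2, 2);  λ_2 → (3, 0, 2, 2, 2);  λ_3 → (0, 1, 0, 1, 7);  λ_4 → (3, 0, 2, 2, 2);  λ_5 → (3, 0, 2, 2, 2);  λ_6 → (3, 0, 2, 2, 2);  λ_7 → (0, 1, 0, 1, 7)

2 distinct reps among the 7 weights ⇒ 2 W_13-linkage classes:

[[1, 2, 4, 5, 6], [3, 7]]


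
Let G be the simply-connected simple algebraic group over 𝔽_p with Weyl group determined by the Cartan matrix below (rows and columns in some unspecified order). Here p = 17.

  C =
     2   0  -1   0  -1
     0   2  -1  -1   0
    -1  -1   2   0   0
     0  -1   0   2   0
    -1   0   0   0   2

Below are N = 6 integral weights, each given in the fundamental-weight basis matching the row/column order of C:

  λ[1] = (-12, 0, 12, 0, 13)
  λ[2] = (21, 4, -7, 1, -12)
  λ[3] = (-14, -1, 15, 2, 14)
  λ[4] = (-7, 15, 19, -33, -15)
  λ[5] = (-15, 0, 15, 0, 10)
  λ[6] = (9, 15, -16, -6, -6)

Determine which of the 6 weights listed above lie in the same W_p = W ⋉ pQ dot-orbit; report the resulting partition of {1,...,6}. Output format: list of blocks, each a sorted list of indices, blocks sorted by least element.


Cartan matrix: type A_5 (|W|=720); un-permuting the 5 rows.

W_17-reps of the 6 weights in Ā_17 (same 5-coord order as C):

  1: (11, 1, 2, 0, 2)
  2: (5, 4, 1, 1, 5)
  3: (11, 1, 2, 0, 2)
  4: (11, 1, 2, 0, 2)
  5: (11, 1, 2, 0, 2)
  6: (5, 4, 1, 1, 5)

Linkage partition of the 6 weights (2 classes, p=17):

[[1, 3, 4, 5], [2, 6]]


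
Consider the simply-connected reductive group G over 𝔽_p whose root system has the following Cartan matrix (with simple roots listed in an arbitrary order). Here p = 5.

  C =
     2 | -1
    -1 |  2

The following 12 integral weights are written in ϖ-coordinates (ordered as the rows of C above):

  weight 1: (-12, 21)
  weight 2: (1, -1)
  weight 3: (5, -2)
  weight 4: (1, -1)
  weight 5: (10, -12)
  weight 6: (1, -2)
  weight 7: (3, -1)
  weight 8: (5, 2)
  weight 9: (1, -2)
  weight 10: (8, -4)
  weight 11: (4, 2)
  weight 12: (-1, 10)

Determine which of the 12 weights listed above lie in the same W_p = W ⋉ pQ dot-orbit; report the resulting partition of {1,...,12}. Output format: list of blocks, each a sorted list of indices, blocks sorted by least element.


Root system A_2: the 2×2 matrix C matches after relabeling.

Folding the 12 weights λ_j+ρ into Ā_5 (reps in the given 2-coord order):

  [1] (1, 1) · [2] (2, 0) · [3] (4, 0) · [4] (2, 0) · [5] (4, 0) · [6] (1, 1) · [7] (4, 0) · [8] (1, 1) · [9] (1, 1) · [10] (1, 1) · [11] (2, 0) · [12] (4, 0)

Partition of {1..12} into 3 W_5-dot-orbits:

[[1, 6, 8, 9, 10], [2, 4, 11], [3, 5, 7, 12]]


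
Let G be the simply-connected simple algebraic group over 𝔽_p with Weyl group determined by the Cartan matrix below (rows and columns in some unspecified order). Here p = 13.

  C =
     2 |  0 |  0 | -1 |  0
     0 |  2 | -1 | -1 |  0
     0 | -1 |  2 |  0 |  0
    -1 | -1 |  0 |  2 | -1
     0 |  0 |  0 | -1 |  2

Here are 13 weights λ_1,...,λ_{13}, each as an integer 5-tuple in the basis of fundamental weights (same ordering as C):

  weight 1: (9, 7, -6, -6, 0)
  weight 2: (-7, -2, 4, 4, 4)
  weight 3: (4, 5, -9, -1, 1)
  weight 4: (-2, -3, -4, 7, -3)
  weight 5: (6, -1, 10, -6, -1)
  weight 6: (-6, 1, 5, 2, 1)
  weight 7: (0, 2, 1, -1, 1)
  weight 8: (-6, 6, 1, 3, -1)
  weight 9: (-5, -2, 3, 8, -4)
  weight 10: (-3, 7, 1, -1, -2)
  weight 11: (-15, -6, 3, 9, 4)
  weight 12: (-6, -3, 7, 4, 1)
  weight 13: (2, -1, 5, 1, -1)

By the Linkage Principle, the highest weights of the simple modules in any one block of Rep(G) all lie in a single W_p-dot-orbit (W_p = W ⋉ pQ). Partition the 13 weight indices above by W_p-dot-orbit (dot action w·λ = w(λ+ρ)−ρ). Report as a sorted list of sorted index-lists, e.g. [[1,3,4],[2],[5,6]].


Dynkin diagram of C (from the 8 off-diagonal −1 entries): D_5.

λ_j+ρ reflected into Ā_13 (⟨·,θ^∨⟩≤13); 5-tuples as given:

  λ_1+ρ ↦ (4, 0, 3, 1, 3) · λ_2+ρ ↦ (4, 0, 3, 1, 3) · λ_3+ρ ↦ (3, 0, 6, 2, 0) · λ_4+ρ ↦ (1, 3, 2, 0, 2) · λ_5+ρ ↦ (3, 0, 6, 2, 0) · λ_6+ρ ↦ (3, 0, 6, 2, 0) · λ_7+ρ ↦ (1, 3, 2, 0, 2) · λ_8+ρ ↦ (4, 0, 2, 0, 1) · λ_9+ρ ↦ (4, 0, 3, 1, 3) · λ_10+ρ ↦ (1, 3, 2, 0, 2) · λ_11+ρ ↦ (4, 0, 3, 1, 3) · λ_12+ρ ↦ (3, 0, 6, 2, 0) · λ_13+ρ ↦ (3, 0, 6, 2, 0)

Partition of {1..13} into 4 W_13-dot-orbits:

[[1, 2, 9, 11], [3, 5, 6, 12, 13], [4, 7, 10], [8]]
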